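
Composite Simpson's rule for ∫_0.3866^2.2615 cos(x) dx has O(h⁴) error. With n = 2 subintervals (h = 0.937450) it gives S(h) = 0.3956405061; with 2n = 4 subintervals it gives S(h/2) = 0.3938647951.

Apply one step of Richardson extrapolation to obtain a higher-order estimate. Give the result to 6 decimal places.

Error is O(h^4); halving h shrinks it by 2^4 = 16.
Difference of the inputs: 0.3938647951 − 0.3956405061 = -0.0017757110
Correction (A(h/2) − A(h))/(16 − 1) = (-0.0017757110)/15 = -0.0001183807
R = 0.3938647951 − 0.0001183807 = 0.3937464144
Correction |R − A(h/2)| = 1.184e-04; gap |A(h/2) − A(h)| = 1.776e-03.

0.393746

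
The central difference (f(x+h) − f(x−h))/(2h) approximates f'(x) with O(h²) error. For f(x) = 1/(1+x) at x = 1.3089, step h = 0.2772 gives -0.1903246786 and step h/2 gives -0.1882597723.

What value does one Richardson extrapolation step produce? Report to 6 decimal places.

With r = 2 the leading error scales as h^2, so the weight is 2^2 = 4.
4 × (-0.1882597723) − (-0.1903246786) = -0.5627144106
(-0.5627144106) ÷ 3 = -0.1875714702

-0.187571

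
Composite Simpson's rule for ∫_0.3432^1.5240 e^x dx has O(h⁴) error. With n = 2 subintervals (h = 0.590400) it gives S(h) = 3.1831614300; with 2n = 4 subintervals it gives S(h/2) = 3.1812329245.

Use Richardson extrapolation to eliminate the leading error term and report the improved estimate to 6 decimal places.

3.181104

Leading term ∝ h^4; use weight 16 = 2^4.
16*3.1812329245 − 3.1831614300 = 47.7165653620
(16*3.1812329245 − 3.1831614300)/(16 − 1) = 3.1811043575
Shift from A(h/2): −0.0001285670.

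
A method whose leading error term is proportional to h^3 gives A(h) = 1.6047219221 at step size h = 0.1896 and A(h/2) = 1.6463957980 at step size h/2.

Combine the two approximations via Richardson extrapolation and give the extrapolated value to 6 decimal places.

1.652349

Error is O(h^3); halving h shrinks it by 2^3 = 8.
8·1.6463957980 = 13.1711663840; 13.1711663840 − 1.6047219221 = 11.5664444619
R = 11.5664444619/7 = 1.6523492088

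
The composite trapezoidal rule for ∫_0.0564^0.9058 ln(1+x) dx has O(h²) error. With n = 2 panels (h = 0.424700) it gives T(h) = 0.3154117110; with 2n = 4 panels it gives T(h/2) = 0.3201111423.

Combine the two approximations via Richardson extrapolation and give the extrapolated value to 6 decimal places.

r = 2, so 2^r = 4.
4·0.3201111423 = 1.2804445692; subtract 0.3154117110 → 0.9650328582
Denominator 4 − 1 = 3.
Extrapolated: 0.9650328582 / 3 = 0.3216776194

0.321678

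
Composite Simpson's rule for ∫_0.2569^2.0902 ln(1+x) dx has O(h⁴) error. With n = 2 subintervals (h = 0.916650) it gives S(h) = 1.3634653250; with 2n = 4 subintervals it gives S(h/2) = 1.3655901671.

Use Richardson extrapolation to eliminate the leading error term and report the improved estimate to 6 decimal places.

Method order is 4; weight 2^4 = 16.
16·1.3655901671 − 1.3634653250 = 20.4859773486
Denominator 16 − 1 = 15.
So the Richardson estimate is 1.3657318232.

1.365732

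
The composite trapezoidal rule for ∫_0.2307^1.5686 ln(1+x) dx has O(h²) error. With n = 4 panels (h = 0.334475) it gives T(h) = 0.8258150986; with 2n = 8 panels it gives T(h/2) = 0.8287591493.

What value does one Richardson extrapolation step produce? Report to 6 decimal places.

0.829740

Error is O(h^2); halving h shrinks it by 2^2 = 4.
4 × 0.8287591493 = 3.3150365972; subtract 0.8258150986 → 2.4892214986
Extrapolated: 2.4892214986 / 3 = 0.8297404995
Correction |R − A(h/2)| = 9.814e-04; gap |A(h/2) − A(h)| = 2.944e-03.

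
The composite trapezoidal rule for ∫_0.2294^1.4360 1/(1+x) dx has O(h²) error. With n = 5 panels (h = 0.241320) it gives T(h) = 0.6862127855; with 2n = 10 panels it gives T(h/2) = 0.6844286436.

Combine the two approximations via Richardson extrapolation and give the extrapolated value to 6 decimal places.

0.683834

r = 2: numerator weight 4, denominator 3.
4×0.6844286436 = 2.7377145744; subtract 0.6862127855 → 2.0515017889
Extrapolated: 2.0515017889 / 3 = 0.6838339296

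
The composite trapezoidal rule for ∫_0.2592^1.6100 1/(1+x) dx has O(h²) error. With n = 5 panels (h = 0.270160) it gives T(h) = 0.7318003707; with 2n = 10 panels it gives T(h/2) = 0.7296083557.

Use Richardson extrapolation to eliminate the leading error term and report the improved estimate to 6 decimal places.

0.728878

With r = 2 the leading error scales as h^2, so the weight is 2^2 = 4.
Top: 4(0.7296083557) − (0.7318003707) = 2.1866330521
(4×0.7296083557 − 0.7318003707)/(4 − 1) = 0.7288776840
Shift from A(h/2): −0.0007306717.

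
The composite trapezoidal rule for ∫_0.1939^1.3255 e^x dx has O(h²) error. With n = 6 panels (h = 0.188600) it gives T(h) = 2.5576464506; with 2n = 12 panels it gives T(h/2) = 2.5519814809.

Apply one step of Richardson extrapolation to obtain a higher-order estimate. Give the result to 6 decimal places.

Method order is 2; weight 2^2 = 4.
4×2.5519814809 − 2.5576464506 = 7.6502794730
Denominator 4 − 1 = 3.
So the Richardson estimate is 2.5500931577.

2.550093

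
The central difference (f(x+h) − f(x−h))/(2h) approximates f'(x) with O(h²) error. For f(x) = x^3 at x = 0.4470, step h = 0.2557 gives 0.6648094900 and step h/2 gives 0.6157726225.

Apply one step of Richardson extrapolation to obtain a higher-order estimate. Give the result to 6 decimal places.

With r = 2 the leading error scales as h^2, so the weight is 2^2 = 4.
Numerator 4 × A(h/2) − A(h) = 4 × 0.6157726225 − 0.6648094900 = 1.7982810000
1.7982810000 ÷ 3 = 0.5994270000

0.599427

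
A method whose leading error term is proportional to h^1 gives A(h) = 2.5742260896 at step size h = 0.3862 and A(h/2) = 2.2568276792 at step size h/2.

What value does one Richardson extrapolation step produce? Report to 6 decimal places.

1.939429

Leading term ∝ h^1; use weight 2 = 2^1.
Top: 2(2.2568276792) − (2.5742260896) = 1.9394292688
(2·2.2568276792 − 2.5742260896)/(2 − 1) = 1.9394292688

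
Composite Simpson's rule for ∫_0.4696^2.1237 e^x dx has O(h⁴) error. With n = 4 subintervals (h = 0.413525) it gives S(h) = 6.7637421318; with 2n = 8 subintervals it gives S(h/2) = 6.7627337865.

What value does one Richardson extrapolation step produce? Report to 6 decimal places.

Leading term ∝ h^4; use weight 16 = 2^4.
16·6.7627337865 − 6.7637421318 = 101.4399984522
Divide by 2^4 − 1 = 15.
(16·6.7627337865 − 6.7637421318)/(16 − 1) = 6.7626665635
Gap between inputs: 1.008e-03; correction applied: −0.0000672230.

6.762667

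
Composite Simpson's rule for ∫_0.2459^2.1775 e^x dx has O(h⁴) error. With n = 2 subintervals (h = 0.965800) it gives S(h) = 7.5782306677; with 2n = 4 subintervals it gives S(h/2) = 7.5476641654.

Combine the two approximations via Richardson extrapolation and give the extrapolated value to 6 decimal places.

7.545626

The method has order 4: 2^4 = 16.
Difference of the inputs: 7.5476641654 − 7.5782306677 = -0.0305665023
Divide by 2^4 − 1 = 15: (-0.0305665023)/15 = -0.0020377668
R = A(h/2) + (A(h/2) − A(h))/15 = 7.5476641654 − 0.0020377668 = 7.5456263986
Gap between inputs: 3.057e-02; correction applied: −0.0020377668.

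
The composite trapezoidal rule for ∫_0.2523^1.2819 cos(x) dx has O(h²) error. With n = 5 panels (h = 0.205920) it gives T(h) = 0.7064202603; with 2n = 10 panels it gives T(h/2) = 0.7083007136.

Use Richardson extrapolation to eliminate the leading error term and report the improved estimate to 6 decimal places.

0.708928

With r = 2 the leading error scales as h^2, so the weight is 2^2 = 4.
Weighted: 2.8332028544 − 0.7064202603 = 2.1267825941
Denominator 4 − 1 = 3.
2.1267825941 ÷ 3 = 0.7089275314
Gap between inputs: 1.880e-03; correction applied: +0.0006268178.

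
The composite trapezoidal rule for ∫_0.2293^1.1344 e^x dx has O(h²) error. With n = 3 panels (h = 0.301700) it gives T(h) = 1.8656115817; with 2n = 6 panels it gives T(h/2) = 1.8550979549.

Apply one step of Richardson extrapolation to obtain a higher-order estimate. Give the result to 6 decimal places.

1.851593

The method has order 2: 2^2 = 4.
2^2*A(h/2) = 7.4203918196; minus A(h) gives 5.5547802379.
Denominator 4 − 1 = 3.
(4*1.8550979549 − 1.8656115817)/(4 − 1) = 1.8515934126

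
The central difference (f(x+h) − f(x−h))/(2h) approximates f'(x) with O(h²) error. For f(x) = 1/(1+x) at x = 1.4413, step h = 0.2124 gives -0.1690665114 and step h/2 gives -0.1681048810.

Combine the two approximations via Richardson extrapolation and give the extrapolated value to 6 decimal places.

r = 2, so 2^r = 4.
Difference of the inputs: -0.1681048810 − (-0.1690665114) = 0.0009616304
Divide by 2^2 − 1 = 3: 0.0009616304/3 = 0.0003205435
R = -0.1681048810 + 0.0003205435 = -0.1677843375

-0.167784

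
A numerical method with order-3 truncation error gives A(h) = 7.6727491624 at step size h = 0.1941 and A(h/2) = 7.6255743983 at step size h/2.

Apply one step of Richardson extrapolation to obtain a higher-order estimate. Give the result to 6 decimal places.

7.618835

Error is O(h^3); halving h shrinks it by 2^3 = 8.
8 × 7.6255743983 = 61.0045951864; subtract 7.6727491624 → 53.3318460240
Denominator 8 − 1 = 7.
Extrapolated: 53.3318460240 / 7 = 7.6188351463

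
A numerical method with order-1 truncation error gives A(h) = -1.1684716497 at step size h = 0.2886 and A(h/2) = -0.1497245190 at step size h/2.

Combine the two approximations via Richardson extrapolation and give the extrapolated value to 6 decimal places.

r = 1: numerator weight 2, denominator 1.
Top: 2(-0.1497245190) − (-1.1684716497) = 0.8690226117
Divide by 2^1 − 1 = 1.
Extrapolated: 0.8690226117 / 1 = 0.8690226117
Correction |R − A(h/2)| = 1.019e+00; gap |A(h/2) − A(h)| = 1.019e+00.

0.869023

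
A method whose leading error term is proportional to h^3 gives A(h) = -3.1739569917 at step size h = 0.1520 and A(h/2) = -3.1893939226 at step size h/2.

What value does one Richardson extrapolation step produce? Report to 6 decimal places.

With r = 3 the leading error scales as h^3, so the weight is 2^3 = 8.
Difference of the inputs: -3.1893939226 − (-3.1739569917) = -0.0154369309
Divide by 2^3 − 1 = 7: (-0.0154369309)/7 = -0.0022052758
R = A(h/2) + (A(h/2) − A(h))/7 = -3.1893939226 − 0.0022052758 = -3.1915991984
Correction |R − A(h/2)| = 2.205e-03; gap |A(h/2) − A(h)| = 1.544e-02.

-3.191599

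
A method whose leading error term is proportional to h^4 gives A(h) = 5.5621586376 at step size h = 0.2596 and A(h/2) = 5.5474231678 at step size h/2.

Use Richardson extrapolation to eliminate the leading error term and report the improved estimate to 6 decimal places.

5.546441

Error is O(h^4); halving h shrinks it by 2^4 = 16.
Weighted: 88.7587706848 − 5.5621586376 = 83.1966120472
Divide by 2^4 − 1 = 15.
Extrapolated: 83.1966120472 / 15 = 5.5464408031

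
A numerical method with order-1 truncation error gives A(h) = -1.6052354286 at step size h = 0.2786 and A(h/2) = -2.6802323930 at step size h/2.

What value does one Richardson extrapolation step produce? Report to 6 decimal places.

-3.755229

With r = 1 the leading error scales as h^1, so the weight is 2^1 = 2.
Top: 2(-2.6802323930) − (-1.6052354286) = -3.7552293574
Denominator 2 − 1 = 1.
So the Richardson estimate is -3.7552293574.
Gap between inputs: 1.075e+00; correction applied: −1.0749969644.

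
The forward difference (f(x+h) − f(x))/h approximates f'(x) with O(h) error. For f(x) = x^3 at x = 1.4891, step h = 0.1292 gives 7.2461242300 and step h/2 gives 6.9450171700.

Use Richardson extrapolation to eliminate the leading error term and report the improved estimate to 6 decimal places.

Leading term ∝ h^1; use weight 2 = 2^1.
Top: 2(6.9450171700) − (7.2461242300) = 6.6439101100
Denominator 2 − 1 = 1.
R = 6.6439101100/1 = 6.6439101100

6.643910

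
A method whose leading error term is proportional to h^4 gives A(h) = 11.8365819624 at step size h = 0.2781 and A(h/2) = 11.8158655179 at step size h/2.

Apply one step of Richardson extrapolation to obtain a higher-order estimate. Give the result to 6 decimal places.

11.814484

r = 4, so 2^r = 16.
A(h/2) − A(h) = 11.8158655179 − 11.8365819624 = -0.0207164445
Divide by 2^4 − 1 = 15: (-0.0207164445)/15 = -0.0013810963
R = 11.8158655179 − 0.0013810963 = 11.8144844216
Gap between inputs: 2.072e-02; correction applied: −0.0013810963.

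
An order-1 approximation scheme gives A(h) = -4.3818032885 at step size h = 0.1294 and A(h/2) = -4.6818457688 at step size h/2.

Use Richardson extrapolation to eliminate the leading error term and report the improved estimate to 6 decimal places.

-4.981888

With r = 1 the leading error scales as h^1, so the weight is 2^1 = 2.
2^1*A(h/2) = -9.3636915376; minus A(h) gives -4.9818882491.
Divide by 2^1 − 1 = 1.
(2*(-4.6818457688) − (-4.3818032885))/(2 − 1) = -4.9818882491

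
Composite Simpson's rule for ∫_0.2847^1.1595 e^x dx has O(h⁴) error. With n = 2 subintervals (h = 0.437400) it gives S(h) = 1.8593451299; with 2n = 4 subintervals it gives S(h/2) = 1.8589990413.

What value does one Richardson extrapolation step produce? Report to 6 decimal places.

Method order is 4; weight 2^4 = 16.
16·1.8589990413 = 29.7439846608; subtract 1.8593451299 → 27.8846395309
(16·1.8589990413 − 1.8593451299)/(16 − 1) = 1.8589759687

1.858976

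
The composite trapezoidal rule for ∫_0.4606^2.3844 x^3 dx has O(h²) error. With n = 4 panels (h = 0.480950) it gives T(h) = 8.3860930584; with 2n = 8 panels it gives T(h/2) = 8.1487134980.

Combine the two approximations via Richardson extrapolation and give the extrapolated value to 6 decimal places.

Error is O(h^2); halving h shrinks it by 2^2 = 4.
Numerator 4×A(h/2) − A(h) = 4×8.1487134980 − 8.3860930584 = 24.2087609336
R = 24.2087609336/3 = 8.0695869779
Gap between inputs: 2.374e-01; correction applied: −0.0791265201.

8.069587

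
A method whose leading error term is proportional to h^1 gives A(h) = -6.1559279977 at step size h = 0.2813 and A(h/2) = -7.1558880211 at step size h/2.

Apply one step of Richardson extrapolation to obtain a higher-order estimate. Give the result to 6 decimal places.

The method has order 1: 2^1 = 2.
2*(-7.1558880211) = -14.3117760422; subtract (-6.1559279977) → -8.1558480445
Divide by 2^1 − 1 = 1.
(2*(-7.1558880211) − (-6.1559279977))/(2 − 1) = -8.1558480445

-8.155848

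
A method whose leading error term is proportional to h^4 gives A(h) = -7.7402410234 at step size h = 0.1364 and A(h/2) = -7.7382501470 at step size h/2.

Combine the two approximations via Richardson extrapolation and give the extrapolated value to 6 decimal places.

-7.738117

r = 4, so 2^r = 16.
16*(-7.7382501470) = -123.8120023520; subtract (-7.7402410234) → -116.0717613286
Divide by 2^4 − 1 = 15.
So the Richardson estimate is -7.7381174219.
Gap between inputs: 1.991e-03; correction applied: +0.0001327251.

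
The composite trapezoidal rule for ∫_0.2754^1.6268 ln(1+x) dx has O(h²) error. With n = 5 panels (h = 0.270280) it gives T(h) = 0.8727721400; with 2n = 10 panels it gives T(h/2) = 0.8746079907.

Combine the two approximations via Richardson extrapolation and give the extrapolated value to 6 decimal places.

0.875220

Order 2 gives 2^r = 4 and 2^r − 1 = 3.
4·0.8746079907 = 3.4984319628; subtract 0.8727721400 → 2.6256598228
Divide by 2^2 − 1 = 3.
Result: 0.8752199409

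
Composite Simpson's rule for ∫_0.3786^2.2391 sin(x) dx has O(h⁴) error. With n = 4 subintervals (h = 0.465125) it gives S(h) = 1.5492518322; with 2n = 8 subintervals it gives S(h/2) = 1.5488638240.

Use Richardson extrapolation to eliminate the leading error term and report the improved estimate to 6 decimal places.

Error is O(h^4); halving h shrinks it by 2^4 = 16.
Numerator 16 × A(h/2) − A(h) = 16 × 1.5488638240 − 1.5492518322 = 23.2325693518
Denominator 16 − 1 = 15.
R = 23.2325693518/15 = 1.5488379568

1.548838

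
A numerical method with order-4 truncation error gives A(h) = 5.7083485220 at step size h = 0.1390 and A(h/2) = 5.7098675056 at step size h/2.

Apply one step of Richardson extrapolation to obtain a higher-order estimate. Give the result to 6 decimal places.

Leading term ∝ h^4; use weight 16 = 2^4.
16×5.7098675056 = 91.3578800896; subtract 5.7083485220 → 85.6495315676
Divide by 2^4 − 1 = 15.
(16×5.7098675056 − 5.7083485220)/(16 − 1) = 5.7099687712

5.709969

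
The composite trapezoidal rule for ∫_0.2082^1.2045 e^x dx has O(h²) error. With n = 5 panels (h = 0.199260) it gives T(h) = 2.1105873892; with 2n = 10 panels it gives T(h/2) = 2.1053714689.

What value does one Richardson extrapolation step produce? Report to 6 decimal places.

The method has order 2: 2^2 = 4.
4·2.1053714689 = 8.4214858756; 8.4214858756 − 2.1105873892 = 6.3108984864
Divide by 2^2 − 1 = 3.
(4·2.1053714689 − 2.1105873892)/(4 − 1) = 2.1036328288

2.103633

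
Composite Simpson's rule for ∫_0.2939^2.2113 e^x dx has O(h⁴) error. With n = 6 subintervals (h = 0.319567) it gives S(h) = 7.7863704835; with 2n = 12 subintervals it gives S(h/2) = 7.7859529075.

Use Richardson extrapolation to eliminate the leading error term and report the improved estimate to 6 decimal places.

7.785925

With r = 4 the leading error scales as h^4, so the weight is 2^4 = 16.
A(h/2) − A(h) = 7.7859529075 − 7.7863704835 = -0.0004175760
Divide by 2^4 − 1 = 15: (-0.0004175760)/15 = -0.0000278384
R = 7.7859529075 − 0.0000278384 = 7.7859250691
Gap between inputs: 4.176e-04; correction applied: −0.0000278384.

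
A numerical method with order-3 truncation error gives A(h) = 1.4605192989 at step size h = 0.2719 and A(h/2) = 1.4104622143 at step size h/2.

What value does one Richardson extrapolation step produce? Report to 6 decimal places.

r = 3: numerator weight 8, denominator 7.
2^3*A(h/2) = 11.2836977144; minus A(h) gives 9.8231784155.
9.8231784155 ÷ 7 = 1.4033112022
Shift from A(h/2): −0.0071510121.

1.403311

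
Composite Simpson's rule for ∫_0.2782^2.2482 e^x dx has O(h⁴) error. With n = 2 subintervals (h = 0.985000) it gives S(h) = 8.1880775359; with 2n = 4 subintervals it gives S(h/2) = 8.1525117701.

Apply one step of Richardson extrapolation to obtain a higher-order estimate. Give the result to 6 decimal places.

Method order is 4; weight 2^4 = 16.
Weighted: 130.4401883216 − 8.1880775359 = 122.2521107857
R = 122.2521107857/15 = 8.1501407190
Correction |R − A(h/2)| = 2.371e-03; gap |A(h/2) − A(h)| = 3.557e-02.

8.150141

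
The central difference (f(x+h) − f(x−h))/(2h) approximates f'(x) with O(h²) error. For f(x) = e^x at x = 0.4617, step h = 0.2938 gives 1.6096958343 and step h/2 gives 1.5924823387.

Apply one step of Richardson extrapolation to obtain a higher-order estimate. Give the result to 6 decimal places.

Order 2 gives 2^r = 4 and 2^r − 1 = 3.
4*1.5924823387 − 1.6096958343 = 4.7602335205
4.7602335205 ÷ 3 = 1.5867445068
Gap between inputs: 1.721e-02; correction applied: −0.0057378319.

1.586745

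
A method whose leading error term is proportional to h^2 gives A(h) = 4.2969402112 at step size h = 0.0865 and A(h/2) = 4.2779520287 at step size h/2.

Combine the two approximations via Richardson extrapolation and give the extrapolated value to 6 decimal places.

4.271623

Leading term ∝ h^2; use weight 4 = 2^2.
Weighted: 17.1118081148 − 4.2969402112 = 12.8148679036
12.8148679036 ÷ 3 = 4.2716226345
Gap between inputs: 1.899e-02; correction applied: −0.0063293942.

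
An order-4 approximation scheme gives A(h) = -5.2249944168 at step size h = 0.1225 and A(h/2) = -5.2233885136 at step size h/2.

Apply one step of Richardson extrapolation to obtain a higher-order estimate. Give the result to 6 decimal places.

Error is O(h^4); halving h shrinks it by 2^4 = 16.
2^4×A(h/2) = -83.5742162176; minus A(h) gives -78.3492218008.
(-78.3492218008) ÷ 15 = -5.2232814534
Shift from A(h/2): +0.0001070602.

-5.223281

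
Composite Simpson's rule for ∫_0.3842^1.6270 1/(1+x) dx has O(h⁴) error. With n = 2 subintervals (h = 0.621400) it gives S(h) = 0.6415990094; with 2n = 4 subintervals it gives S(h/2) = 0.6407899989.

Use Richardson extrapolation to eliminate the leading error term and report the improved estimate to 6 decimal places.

r = 4, so 2^r = 16.
Numerator 16 × A(h/2) − A(h) = 16 × 0.6407899989 − 0.6415990094 = 9.6110409730
Denominator 16 − 1 = 15.
R = 9.6110409730/15 = 0.6407360649
Shift from A(h/2): −0.0000539340.

0.640736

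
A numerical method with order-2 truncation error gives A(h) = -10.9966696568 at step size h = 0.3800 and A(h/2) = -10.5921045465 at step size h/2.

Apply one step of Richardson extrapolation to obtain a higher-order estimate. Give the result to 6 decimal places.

The method has order 2: 2^2 = 4.
4×(-10.5921045465) − (-10.9966696568) = -31.3717485292
Divide by 2^2 − 1 = 3.
(4×(-10.5921045465) − (-10.9966696568))/(4 − 1) = -10.4572495097
Shift from A(h/2): +0.1348550368.

-10.457250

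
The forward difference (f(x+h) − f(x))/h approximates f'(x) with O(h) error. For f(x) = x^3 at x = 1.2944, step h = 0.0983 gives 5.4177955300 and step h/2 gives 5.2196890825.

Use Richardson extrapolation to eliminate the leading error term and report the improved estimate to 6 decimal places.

With r = 1 the leading error scales as h^1, so the weight is 2^1 = 2.
2*5.2196890825 = 10.4393781650; 10.4393781650 − 5.4177955300 = 5.0215826350
Denominator 2 − 1 = 1.
5.0215826350 ÷ 1 = 5.0215826350
Shift from A(h/2): −0.1981064475.

5.021583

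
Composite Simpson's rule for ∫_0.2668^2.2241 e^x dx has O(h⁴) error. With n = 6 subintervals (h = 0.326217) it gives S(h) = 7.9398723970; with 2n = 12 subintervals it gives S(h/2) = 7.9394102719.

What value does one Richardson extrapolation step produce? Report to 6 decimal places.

r = 4: numerator weight 16, denominator 15.
Weighted: 127.0305643504 − 7.9398723970 = 119.0906919534
119.0906919534 ÷ 15 = 7.9393794636

7.939379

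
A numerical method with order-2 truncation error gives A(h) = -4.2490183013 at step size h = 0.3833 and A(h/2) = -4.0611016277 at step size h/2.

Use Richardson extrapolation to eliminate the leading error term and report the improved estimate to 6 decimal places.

r = 2, so 2^r = 4.
4×(-4.0611016277) = -16.2444065108; (-16.2444065108) − (-4.2490183013) = -11.9953882095
(4×(-4.0611016277) − (-4.2490183013))/(4 − 1) = -3.9984627365

-3.998463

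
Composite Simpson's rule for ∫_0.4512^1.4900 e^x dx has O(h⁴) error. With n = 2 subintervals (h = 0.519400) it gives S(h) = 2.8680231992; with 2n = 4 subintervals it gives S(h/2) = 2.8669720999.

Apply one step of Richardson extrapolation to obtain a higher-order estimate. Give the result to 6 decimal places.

2.866902

r = 4, so 2^r = 16.
Difference of the inputs: 2.8669720999 − 2.8680231992 = -0.0010510993
Divide by 2^4 − 1 = 15: (-0.0010510993)/15 = -0.0000700733
R = 2.8669720999 − 0.0000700733 = 2.8669020266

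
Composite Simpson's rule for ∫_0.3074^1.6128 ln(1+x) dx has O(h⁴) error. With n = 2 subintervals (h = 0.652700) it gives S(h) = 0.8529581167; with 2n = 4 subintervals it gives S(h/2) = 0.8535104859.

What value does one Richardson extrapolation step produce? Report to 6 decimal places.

0.853547

Order 4 gives 2^r = 16 and 2^r − 1 = 15.
16×0.8535104859 − 0.8529581167 = 12.8032096577
12.8032096577 ÷ 15 = 0.8535473105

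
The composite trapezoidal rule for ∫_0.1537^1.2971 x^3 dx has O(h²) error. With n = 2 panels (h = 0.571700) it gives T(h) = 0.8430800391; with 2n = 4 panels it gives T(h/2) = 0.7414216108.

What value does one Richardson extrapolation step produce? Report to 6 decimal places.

0.707535

Method order is 2; weight 2^2 = 4.
2^2 × A(h/2) = 2.9656864432; minus A(h) gives 2.1226064041.
Divide by 2^2 − 1 = 3.
Result: 0.7075354680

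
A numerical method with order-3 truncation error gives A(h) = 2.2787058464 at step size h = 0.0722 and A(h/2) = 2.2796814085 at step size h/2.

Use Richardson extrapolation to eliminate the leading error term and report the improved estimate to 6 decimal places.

2.279821

With r = 3 the leading error scales as h^3, so the weight is 2^3 = 8.
8*2.2796814085 = 18.2374512680; subtract 2.2787058464 → 15.9587454216
15.9587454216 ÷ 7 = 2.2798207745
Shift from A(h/2): +0.0001393660.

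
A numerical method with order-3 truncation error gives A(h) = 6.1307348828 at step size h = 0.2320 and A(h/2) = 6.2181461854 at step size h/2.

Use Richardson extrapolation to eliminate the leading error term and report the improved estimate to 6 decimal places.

6.230634

Error is O(h^3); halving h shrinks it by 2^3 = 8.
8 × 6.2181461854 = 49.7451694832; subtract 6.1307348828 → 43.6144346004
Denominator 8 − 1 = 7.
Extrapolated: 43.6144346004 / 7 = 6.2306335143
Gap between inputs: 8.741e-02; correction applied: +0.0124873289.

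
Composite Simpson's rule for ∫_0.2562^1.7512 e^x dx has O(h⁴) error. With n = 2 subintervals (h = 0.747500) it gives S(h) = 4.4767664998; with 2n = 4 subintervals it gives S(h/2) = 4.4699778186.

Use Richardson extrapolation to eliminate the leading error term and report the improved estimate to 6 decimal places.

Leading term ∝ h^4; use weight 16 = 2^4.
16×4.4699778186 = 71.5196450976; 71.5196450976 − 4.4767664998 = 67.0428785978
R = 67.0428785978/15 = 4.4695252399
Shift from A(h/2): −0.0004525787.

4.469525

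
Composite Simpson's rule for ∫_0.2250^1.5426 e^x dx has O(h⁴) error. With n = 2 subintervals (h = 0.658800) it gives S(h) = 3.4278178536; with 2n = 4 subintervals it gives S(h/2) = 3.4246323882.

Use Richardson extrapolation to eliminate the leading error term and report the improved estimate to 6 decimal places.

3.424420

With r = 4 the leading error scales as h^4, so the weight is 2^4 = 16.
Weighted: 54.7941182112 − 3.4278178536 = 51.3663003576
R = 51.3663003576/15 = 3.4244200238
Gap between inputs: 3.185e-03; correction applied: −0.0002123644.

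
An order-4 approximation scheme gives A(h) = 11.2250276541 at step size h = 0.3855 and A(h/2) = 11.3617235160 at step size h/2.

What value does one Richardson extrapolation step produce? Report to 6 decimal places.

With r = 4 the leading error scales as h^4, so the weight is 2^4 = 16.
16×11.3617235160 = 181.7875762560; subtract 11.2250276541 → 170.5625486019
R = 170.5625486019/15 = 11.3708365735
Correction |R − A(h/2)| = 9.113e-03; gap |A(h/2) − A(h)| = 1.367e-01.

11.370837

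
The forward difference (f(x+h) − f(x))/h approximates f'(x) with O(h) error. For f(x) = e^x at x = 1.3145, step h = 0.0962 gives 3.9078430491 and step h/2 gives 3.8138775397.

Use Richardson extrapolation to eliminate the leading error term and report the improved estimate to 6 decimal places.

Leading term ∝ h^1; use weight 2 = 2^1.
Difference of the inputs: 3.8138775397 − 3.9078430491 = -0.0939655094
Divide by 2^1 − 1 = 1: (-0.0939655094)/1 = -0.0939655094
R = A(h/2) + (A(h/2) − A(h))/1 = 3.8138775397 − 0.0939655094 = 3.7199120303
Shift from A(h/2): −0.0939655094.

3.719912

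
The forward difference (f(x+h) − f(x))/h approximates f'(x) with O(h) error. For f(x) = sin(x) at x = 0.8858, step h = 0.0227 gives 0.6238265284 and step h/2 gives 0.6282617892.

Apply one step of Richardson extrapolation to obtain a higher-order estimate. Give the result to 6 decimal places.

Method order is 1; weight 2^1 = 2.
Weighted: 1.2565235784 − 0.6238265284 = 0.6326970500
R = 0.6326970500/1 = 0.6326970500

0.632697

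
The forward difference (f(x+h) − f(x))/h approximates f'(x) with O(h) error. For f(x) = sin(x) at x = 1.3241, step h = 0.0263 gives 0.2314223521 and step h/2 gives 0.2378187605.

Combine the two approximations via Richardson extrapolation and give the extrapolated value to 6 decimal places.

0.244215

Order 1 gives 2^r = 2 and 2^r − 1 = 1.
Weighted: 0.4756375210 − 0.2314223521 = 0.2442151689
0.2442151689 ÷ 1 = 0.2442151689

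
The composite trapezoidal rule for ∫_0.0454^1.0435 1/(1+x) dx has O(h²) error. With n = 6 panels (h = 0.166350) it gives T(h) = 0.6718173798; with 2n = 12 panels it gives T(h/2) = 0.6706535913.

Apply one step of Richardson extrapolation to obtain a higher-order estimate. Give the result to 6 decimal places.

0.670266

The method has order 2: 2^2 = 4.
Weighted: 2.6826143652 − 0.6718173798 = 2.0107969854
(4×0.6706535913 − 0.6718173798)/(4 − 1) = 0.6702656618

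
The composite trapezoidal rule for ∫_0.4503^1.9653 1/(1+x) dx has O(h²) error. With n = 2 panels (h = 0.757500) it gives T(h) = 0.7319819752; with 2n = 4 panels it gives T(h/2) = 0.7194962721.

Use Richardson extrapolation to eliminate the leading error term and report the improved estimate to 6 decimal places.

r = 2, so 2^r = 4.
4·0.7194962721 = 2.8779850884; subtract 0.7319819752 → 2.1460031132
2.1460031132 ÷ 3 = 0.7153343711
Shift from A(h/2): −0.0041619010.

0.715334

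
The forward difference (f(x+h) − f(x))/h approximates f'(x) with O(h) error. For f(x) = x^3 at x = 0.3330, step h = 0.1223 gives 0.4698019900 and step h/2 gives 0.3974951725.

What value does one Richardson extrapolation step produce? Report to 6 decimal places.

0.325188

Method order is 1; weight 2^1 = 2.
Numerator 2·A(h/2) − A(h) = 2·0.3974951725 − 0.4698019900 = 0.3251883550
Divide by 2^1 − 1 = 1.
Extrapolated: 0.3251883550 / 1 = 0.3251883550
Shift from A(h/2): −0.0723068175.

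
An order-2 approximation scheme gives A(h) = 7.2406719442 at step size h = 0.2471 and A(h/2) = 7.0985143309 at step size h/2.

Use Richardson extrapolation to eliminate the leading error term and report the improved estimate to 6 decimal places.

r = 2, so 2^r = 4.
2^2×A(h/2) = 28.3940573236; minus A(h) gives 21.1533853794.
21.1533853794 ÷ 3 = 7.0511284598
Shift from A(h/2): −0.0473858711.

7.051128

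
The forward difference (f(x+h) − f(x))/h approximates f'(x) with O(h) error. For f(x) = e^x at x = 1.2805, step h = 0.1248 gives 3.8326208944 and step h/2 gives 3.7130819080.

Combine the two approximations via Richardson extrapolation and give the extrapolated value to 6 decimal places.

r = 1, so 2^r = 2.
2*3.7130819080 = 7.4261638160; 7.4261638160 − 3.8326208944 = 3.5935429216
(2*3.7130819080 − 3.8326208944)/(2 − 1) = 3.5935429216

3.593543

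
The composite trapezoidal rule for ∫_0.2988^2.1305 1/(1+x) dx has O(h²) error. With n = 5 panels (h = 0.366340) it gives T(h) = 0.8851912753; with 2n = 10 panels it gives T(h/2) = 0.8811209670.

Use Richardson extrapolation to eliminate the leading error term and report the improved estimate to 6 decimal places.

r = 2: numerator weight 4, denominator 3.
Top: 4(0.8811209670) − (0.8851912753) = 2.6392925927
Denominator 4 − 1 = 3.
Result: 0.8797641976

0.879764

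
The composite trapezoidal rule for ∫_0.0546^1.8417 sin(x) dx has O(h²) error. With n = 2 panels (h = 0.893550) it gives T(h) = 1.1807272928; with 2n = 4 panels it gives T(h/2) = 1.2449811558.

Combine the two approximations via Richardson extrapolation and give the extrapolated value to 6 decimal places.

1.266399

r = 2: numerator weight 4, denominator 3.
4*1.2449811558 − 1.1807272928 = 3.7991973304
Denominator 4 − 1 = 3.
So the Richardson estimate is 1.2663991101.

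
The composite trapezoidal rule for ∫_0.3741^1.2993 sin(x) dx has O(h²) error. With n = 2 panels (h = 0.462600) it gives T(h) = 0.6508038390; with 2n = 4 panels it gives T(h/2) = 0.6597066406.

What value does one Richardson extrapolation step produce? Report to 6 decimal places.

Method order is 2; weight 2^2 = 4.
Top: 4(0.6597066406) − (0.6508038390) = 1.9880227234
Extrapolated: 1.9880227234 / 3 = 0.6626742411
Correction |R − A(h/2)| = 2.968e-03; gap |A(h/2) − A(h)| = 8.903e-03.

0.662674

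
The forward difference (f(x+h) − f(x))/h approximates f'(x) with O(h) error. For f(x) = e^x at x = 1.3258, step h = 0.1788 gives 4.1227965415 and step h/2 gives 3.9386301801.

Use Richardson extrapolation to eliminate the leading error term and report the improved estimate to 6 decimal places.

3.754464

Leading term ∝ h^1; use weight 2 = 2^1.
2^1*A(h/2) = 7.8772603602; minus A(h) gives 3.7544638187.
R = 3.7544638187/1 = 3.7544638187
Gap between inputs: 1.842e-01; correction applied: −0.1841663614.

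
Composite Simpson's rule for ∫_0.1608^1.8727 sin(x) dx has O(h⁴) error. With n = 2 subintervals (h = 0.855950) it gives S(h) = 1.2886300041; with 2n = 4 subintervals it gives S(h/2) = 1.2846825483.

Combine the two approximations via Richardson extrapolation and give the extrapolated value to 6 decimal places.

1.284419

With r = 4 the leading error scales as h^4, so the weight is 2^4 = 16.
16·1.2846825483 − 1.2886300041 = 19.2662907687
Divide by 2^4 − 1 = 15.
So the Richardson estimate is 1.2844193846.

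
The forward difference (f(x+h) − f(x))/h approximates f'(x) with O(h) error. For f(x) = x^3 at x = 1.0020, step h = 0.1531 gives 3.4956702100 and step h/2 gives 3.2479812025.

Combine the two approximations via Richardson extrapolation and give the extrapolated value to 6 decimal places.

3.000292

With r = 1 the leading error scales as h^1, so the weight is 2^1 = 2.
Top: 2(3.2479812025) − (3.4956702100) = 3.0002921950
Divide by 2^1 − 1 = 1.
3.0002921950 ÷ 1 = 3.0002921950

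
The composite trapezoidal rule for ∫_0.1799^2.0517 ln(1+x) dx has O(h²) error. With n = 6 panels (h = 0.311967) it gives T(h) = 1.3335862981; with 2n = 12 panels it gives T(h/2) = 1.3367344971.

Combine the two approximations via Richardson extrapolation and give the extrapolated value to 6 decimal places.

1.337784

Leading term ∝ h^2; use weight 4 = 2^2.
A(h/2) − A(h) = 1.3367344971 − 1.3335862981 = 0.0031481990
Correction (A(h/2) − A(h))/(4 − 1) = 0.0031481990/3 = 0.0010493997
R = A(h/2) + (A(h/2) − A(h))/3 = 1.3367344971 + 0.0010493997 = 1.3377838968
Correction |R − A(h/2)| = 1.049e-03; gap |A(h/2) − A(h)| = 3.148e-03.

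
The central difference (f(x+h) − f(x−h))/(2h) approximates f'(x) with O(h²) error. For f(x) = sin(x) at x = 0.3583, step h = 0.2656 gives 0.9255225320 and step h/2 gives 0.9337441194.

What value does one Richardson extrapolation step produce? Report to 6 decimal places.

0.936485

Order 2 gives 2^r = 4 and 2^r − 1 = 3.
Numerator 4·A(h/2) − A(h) = 4·0.9337441194 − 0.9255225320 = 2.8094539456
Extrapolated: 2.8094539456 / 3 = 0.9364846485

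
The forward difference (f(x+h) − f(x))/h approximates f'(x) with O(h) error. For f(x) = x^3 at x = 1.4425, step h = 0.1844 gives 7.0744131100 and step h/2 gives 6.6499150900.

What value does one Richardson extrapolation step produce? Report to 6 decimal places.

Leading term ∝ h^1; use weight 2 = 2^1.
2·6.6499150900 = 13.2998301800; subtract 7.0744131100 → 6.2254170700
Extrapolated: 6.2254170700 / 1 = 6.2254170700

6.225417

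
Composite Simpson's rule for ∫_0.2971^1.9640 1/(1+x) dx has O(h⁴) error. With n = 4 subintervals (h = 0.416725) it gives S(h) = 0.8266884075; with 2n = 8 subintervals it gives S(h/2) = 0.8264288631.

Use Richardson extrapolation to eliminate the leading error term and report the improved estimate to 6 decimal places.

The method has order 4: 2^4 = 16.
Weighted: 13.2228618096 − 0.8266884075 = 12.3961734021
Divide by 2^4 − 1 = 15.
Extrapolated: 12.3961734021 / 15 = 0.8264115601
Gap between inputs: 2.595e-04; correction applied: −0.0000173030.

0.826412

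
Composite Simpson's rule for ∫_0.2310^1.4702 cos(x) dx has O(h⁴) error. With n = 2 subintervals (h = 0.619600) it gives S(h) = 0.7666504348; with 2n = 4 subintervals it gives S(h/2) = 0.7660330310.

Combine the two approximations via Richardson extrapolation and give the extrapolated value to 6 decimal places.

0.765992

Method order is 4; weight 2^4 = 16.
16*0.7660330310 − 0.7666504348 = 11.4898780612
Denominator 16 − 1 = 15.
(16*0.7660330310 − 0.7666504348)/(16 − 1) = 0.7659918707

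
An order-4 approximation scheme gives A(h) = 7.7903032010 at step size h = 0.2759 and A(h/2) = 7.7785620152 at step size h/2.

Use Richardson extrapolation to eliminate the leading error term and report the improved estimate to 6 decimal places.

7.777779

r = 4: numerator weight 16, denominator 15.
Numerator 16 × A(h/2) − A(h) = 16 × 7.7785620152 − 7.7903032010 = 116.6666890422
Denominator 16 − 1 = 15.
R = 116.6666890422/15 = 7.7777792695
Shift from A(h/2): −0.0007827457.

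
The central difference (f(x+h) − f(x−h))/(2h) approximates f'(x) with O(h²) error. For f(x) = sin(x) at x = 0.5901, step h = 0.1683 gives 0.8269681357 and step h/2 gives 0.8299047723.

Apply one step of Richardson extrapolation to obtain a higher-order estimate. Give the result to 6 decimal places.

r = 2: numerator weight 4, denominator 3.
A(h/2) − A(h) = 0.8299047723 − 0.8269681357 = 0.0029366366
Divide by 2^2 − 1 = 3: 0.0029366366/3 = 0.0009788789
R = A(h/2) + (A(h/2) − A(h))/3 = 0.8299047723 + 0.0009788789 = 0.8308836512

0.830884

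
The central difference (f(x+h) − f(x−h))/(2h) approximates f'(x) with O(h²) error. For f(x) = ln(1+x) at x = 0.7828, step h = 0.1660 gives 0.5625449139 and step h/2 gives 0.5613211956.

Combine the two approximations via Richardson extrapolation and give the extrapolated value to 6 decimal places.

Leading term ∝ h^2; use weight 4 = 2^2.
4 × 0.5613211956 − 0.5625449139 = 1.6827398685
1.6827398685 ÷ 3 = 0.5609132895
Gap between inputs: 1.224e-03; correction applied: −0.0004079061.

0.560913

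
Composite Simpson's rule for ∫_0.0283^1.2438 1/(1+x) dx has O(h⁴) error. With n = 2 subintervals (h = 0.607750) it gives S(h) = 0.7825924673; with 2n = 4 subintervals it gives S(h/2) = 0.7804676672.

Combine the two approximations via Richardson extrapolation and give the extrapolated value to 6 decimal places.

0.780326

Order 4 gives 2^r = 16 and 2^r − 1 = 15.
Top: 16(0.7804676672) − (0.7825924673) = 11.7048902079
Divide by 2^4 − 1 = 15.
Extrapolated: 11.7048902079 / 15 = 0.7803260139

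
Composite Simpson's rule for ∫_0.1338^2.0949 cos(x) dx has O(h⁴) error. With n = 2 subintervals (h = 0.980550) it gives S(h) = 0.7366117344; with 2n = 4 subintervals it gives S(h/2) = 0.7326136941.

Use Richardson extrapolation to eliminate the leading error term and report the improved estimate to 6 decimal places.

With r = 4 the leading error scales as h^4, so the weight is 2^4 = 16.
16*0.7326136941 = 11.7218191056; subtract 0.7366117344 → 10.9852073712
Divide by 2^4 − 1 = 15.
Extrapolated: 10.9852073712 / 15 = 0.7323471581
Gap between inputs: 3.998e-03; correction applied: −0.0002665360.

0.732347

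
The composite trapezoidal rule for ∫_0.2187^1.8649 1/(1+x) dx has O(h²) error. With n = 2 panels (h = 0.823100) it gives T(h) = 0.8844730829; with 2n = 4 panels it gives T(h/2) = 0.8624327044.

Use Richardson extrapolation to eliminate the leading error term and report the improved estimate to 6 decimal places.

0.855086

Method order is 2; weight 2^2 = 4.
Numerator 4*A(h/2) − A(h) = 4*0.8624327044 − 0.8844730829 = 2.5652577347
Denominator 4 − 1 = 3.
Result: 0.8550859116
Shift from A(h/2): −0.0073467928.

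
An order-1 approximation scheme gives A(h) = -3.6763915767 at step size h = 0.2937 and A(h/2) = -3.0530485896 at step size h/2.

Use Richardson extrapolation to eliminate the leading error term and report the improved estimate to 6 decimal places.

Method order is 1; weight 2^1 = 2.
2·(-3.0530485896) − (-3.6763915767) = -2.4297056025
Divide by 2^1 − 1 = 1.
R = (-2.4297056025)/1 = -2.4297056025
Shift from A(h/2): +0.6233429871.

-2.429706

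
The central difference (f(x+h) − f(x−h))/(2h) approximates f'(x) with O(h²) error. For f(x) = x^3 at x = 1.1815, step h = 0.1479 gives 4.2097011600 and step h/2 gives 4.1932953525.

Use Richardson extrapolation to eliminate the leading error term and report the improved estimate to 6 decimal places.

The method has order 2: 2^2 = 4.
4×4.1932953525 − 4.2097011600 = 12.5634802500
Denominator 4 − 1 = 3.
12.5634802500 ÷ 3 = 4.1878267500
Gap between inputs: 1.641e-02; correction applied: −0.0054686025.

4.187827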